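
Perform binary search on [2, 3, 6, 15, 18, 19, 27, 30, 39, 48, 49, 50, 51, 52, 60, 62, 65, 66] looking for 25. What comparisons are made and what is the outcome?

Binary search for 25 in [2, 3, 6, 15, 18, 19, 27, 30, 39, 48, 49, 50, 51, 52, 60, 62, 65, 66]:

lo=0, hi=17, mid=8, arr[mid]=39 -> 39 > 25, search left half
lo=0, hi=7, mid=3, arr[mid]=15 -> 15 < 25, search right half
lo=4, hi=7, mid=5, arr[mid]=19 -> 19 < 25, search right half
lo=6, hi=7, mid=6, arr[mid]=27 -> 27 > 25, search left half
lo=6 > hi=5, target 25 not found

Binary search determines that 25 is not in the array after 4 comparisons. The search space was exhausted without finding the target.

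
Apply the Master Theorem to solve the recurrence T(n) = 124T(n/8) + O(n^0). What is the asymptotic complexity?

Master Theorem for T(n) = 124T(n/8) + O(n^0):

a = 124, b = 8, c = 0
log_b(a) = log_8(124) = 2.3181

Case 1: c = 0 < log_8(124) = 2.3181
T(n) = O(n^(log_8 124))

For T(n) = 124T(n/8) + O(n^0): log_8(124) = 2.3181. This is Case 1 of the Master Theorem (c < log_b(a), work dominated by leaves), giving O(n^(log_8 124)).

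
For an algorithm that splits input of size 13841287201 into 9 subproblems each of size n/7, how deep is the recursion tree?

For divide and conquer with division factor 7:

Problem sizes at each level:
Level 0: 13841287201
Level 1: 1977326743
Level 2: 282475249
Level 3: 40353607
Level 4: 5764801
Level 5: 823543
Level 6: 117649
Level 7: 16807
Level 8: 2401
Level 9: 343
Level 10: 49
Level 11: 7
Level 12: 1

The root is level 0 and the size-1 base case is level 12 (the tree spans levels 0 through 12, i.e. 13 levels counting the root), so the depth is the number of divisions: log_7(13841287201) = 12

The recursion tree depth is log_7(13841287201) = 12. At each level, the problem size is divided by 7, so it takes 12 divisions to reduce to a base case of size 1. The algorithm makes 9 recursive calls at each level.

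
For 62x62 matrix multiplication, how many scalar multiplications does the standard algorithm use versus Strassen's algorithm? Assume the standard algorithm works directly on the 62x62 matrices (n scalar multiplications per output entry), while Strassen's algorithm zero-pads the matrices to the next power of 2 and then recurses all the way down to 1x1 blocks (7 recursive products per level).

Matrix multiplication for 62x62 matrices:

Strassen's algorithm requires power-of-2 dimensions. Pad 62x62 to 64x64 (next power of 2).

Standard algorithm: 62^3 = 238328 multiplications
Strassen's algorithm: 7^(log2(64)) = 7^6 = 117649 multiplications
Savings: 238328 - 117649 = 120679 multiplications

Standard: 238328 multiplications (62^3). Strassen: 117649 multiplications (7^6, after padding to 64x64). Strassen reduces 8 recursive multiplications to 7 at each level.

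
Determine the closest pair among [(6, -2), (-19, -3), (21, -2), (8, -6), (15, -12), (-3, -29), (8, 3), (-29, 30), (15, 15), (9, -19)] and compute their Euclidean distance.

Computing all pairwise distances among 10 points:

d((6, -2), (-19, -3)) = 25.02
d((6, -2), (21, -2)) = 15.0
d((6, -2), (8, -6)) = 4.4721 <-- minimum
d((6, -2), (15, -12)) = 13.4536
d((6, -2), (-3, -29)) = 28.4605
d((6, -2), (8, 3)) = 5.3852
d((6, -2), (-29, 30)) = 47.4236
d((6, -2), (15, 15)) = 19.2354
d((6, -2), (9, -19)) = 17.2627
d((-19, -3), (21, -2)) = 40.0125
d((-19, -3), (8, -6)) = 27.1662
d((-19, -3), (15, -12)) = 35.171
d((-19, -3), (-3, -29)) = 30.5287
d((-19, -3), (8, 3)) = 27.6586
d((-19, -3), (-29, 30)) = 34.4819
d((-19, -3), (15, 15)) = 38.4708
d((-19, -3), (9, -19)) = 32.249
d((21, -2), (8, -6)) = 13.6015
d((21, -2), (15, -12)) = 11.6619
d((21, -2), (-3, -29)) = 36.1248
d((21, -2), (8, 3)) = 13.9284
d((21, -2), (-29, 30)) = 59.3633
d((21, -2), (15, 15)) = 18.0278
d((21, -2), (9, -19)) = 20.8087
d((8, -6), (15, -12)) = 9.2195
d((8, -6), (-3, -29)) = 25.4951
d((8, -6), (8, 3)) = 9.0
d((8, -6), (-29, 30)) = 51.6236
d((8, -6), (15, 15)) = 22.1359
d((8, -6), (9, -19)) = 13.0384
d((15, -12), (-3, -29)) = 24.7588
d((15, -12), (8, 3)) = 16.5529
d((15, -12), (-29, 30)) = 60.8276
d((15, -12), (15, 15)) = 27.0
d((15, -12), (9, -19)) = 9.2195
d((-3, -29), (8, 3)) = 33.8378
d((-3, -29), (-29, 30)) = 64.4748
d((-3, -29), (15, 15)) = 47.5395
d((-3, -29), (9, -19)) = 15.6205
d((8, 3), (-29, 30)) = 45.8039
d((8, 3), (15, 15)) = 13.8924
d((8, 3), (9, -19)) = 22.0227
d((-29, 30), (15, 15)) = 46.4866
d((-29, 30), (9, -19)) = 62.0081
d((15, 15), (9, -19)) = 34.5254

Closest pair: (6, -2) and (8, -6) with distance 4.4721

The closest pair is (6, -2) and (8, -6) with Euclidean distance 4.4721. For 10 points, brute-force pairwise comparison is shown above. For large n, the divide-and-conquer algorithm (sort by x, recurse on halves, check the dividing strip) achieves O(n log n).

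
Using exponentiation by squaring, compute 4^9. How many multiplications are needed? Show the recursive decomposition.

Computing 4^9 by squaring (build up from 4^1; each line after the first costs one multiplication):

4^1 = 4
4^2 = (4^1)^2 = 4^2 = 16
4^4 = (4^2)^2 = 16^2 = 256
4^8 = (4^4)^2 = 256^2 = 65536
4^9 = 4 * 4^8 = 4 * 65536 = 262144

Result: 262144
Multiplications needed: 4 (4 lines after 4^1)

4^9 = 262144. Using exponentiation by squaring, this requires 4 multiplications. The key idea: if the exponent is even, square the half-power; if odd, multiply by the base once.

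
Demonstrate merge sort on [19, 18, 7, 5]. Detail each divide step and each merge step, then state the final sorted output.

Merge sort trace:

Split: [19, 18, 7, 5] -> [19, 18] and [7, 5]
  Split: [19, 18] -> [19] and [18]
  Merge: [19] + [18] -> [18, 19]
  Split: [7, 5] -> [7] and [5]
  Merge: [7] + [5] -> [5, 7]
Merge: [18, 19] + [5, 7] -> [5, 7, 18, 19]

Final sorted array: [5, 7, 18, 19]

The merge sort proceeds by recursively splitting the array and merging sorted halves.
After all merges, the sorted array is [5, 7, 18, 19].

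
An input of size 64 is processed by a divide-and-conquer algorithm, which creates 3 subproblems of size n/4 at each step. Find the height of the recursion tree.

For divide and conquer with division factor 4:

Problem sizes at each level:
Level 0: 64
Level 1: 16
Level 2: 4
Level 3: 1

The root is level 0 and the size-1 base case is level 3 (the tree spans levels 0 through 3, i.e. 4 levels counting the root), so the depth is the number of divisions: log_4(64) = 3

The recursion tree depth is log_4(64) = 3. At each level, the problem size is divided by 4, so it takes 3 divisions to reduce to a base case of size 1. The algorithm makes 3 recursive calls at each level.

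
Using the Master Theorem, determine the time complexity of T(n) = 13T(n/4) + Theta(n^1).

Master Theorem for T(n) = 13T(n/4) + O(n^1):

a = 13, b = 4, c = 1
log_b(a) = log_4(13) = 1.8502

Case 1: c = 1 < log_4(13) = 1.8502
T(n) = O(n^(log_4 13))

For T(n) = 13T(n/4) + O(n^1): log_4(13) = 1.8502. This is Case 1 of the Master Theorem (c < log_b(a), work dominated by leaves), giving O(n^(log_4 13)).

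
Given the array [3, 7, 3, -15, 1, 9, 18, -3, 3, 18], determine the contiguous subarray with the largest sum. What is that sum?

Using Kadane's algorithm on [3, 7, 3, -15, 1, 9, 18, -3, 3, 18]:

Scanning through the array:
Position 1 (value 7): max_ending_here = 10, max_so_far = 10
Position 2 (value 3): max_ending_here = 13, max_so_far = 13
Position 3 (value -15): max_ending_here = -2, max_so_far = 13
Position 4 (value 1): max_ending_here = 1, max_so_far = 13
Position 5 (value 9): max_ending_here = 10, max_so_far = 13
Position 6 (value 18): max_ending_here = 28, max_so_far = 28
Position 7 (value -3): max_ending_here = 25, max_so_far = 28
Position 8 (value 3): max_ending_here = 28, max_so_far = 28
Position 9 (value 18): max_ending_here = 46, max_so_far = 46

Maximum subarray: [1, 9, 18, -3, 3, 18]
Maximum sum: 46

The maximum subarray is [1, 9, 18, -3, 3, 18] with sum 46. This subarray runs from index 4 to index 9.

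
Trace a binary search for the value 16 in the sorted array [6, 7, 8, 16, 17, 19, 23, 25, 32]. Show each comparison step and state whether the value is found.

Binary search for 16 in [6, 7, 8, 16, 17, 19, 23, 25, 32]:

lo=0, hi=8, mid=4, arr[mid]=17 -> 17 > 16, search left half
lo=0, hi=3, mid=1, arr[mid]=7 -> 7 < 16, search right half
lo=2, hi=3, mid=2, arr[mid]=8 -> 8 < 16, search right half
lo=3, hi=3, mid=3, arr[mid]=16 -> Found target at index 3!

Binary search finds 16 at index 3 after 4 comparisons. The search repeatedly halves the search space by comparing with the middle element.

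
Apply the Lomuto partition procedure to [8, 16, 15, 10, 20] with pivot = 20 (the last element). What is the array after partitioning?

Lomuto partition with pivot = 20:

Initial array: [8, 16, 15, 10, 20]

arr[0]=8 <= 20: swap with position 0, array becomes [8, 16, 15, 10, 20]
arr[1]=16 <= 20: swap with position 1, array becomes [8, 16, 15, 10, 20]
arr[2]=15 <= 20: swap with position 2, array becomes [8, 16, 15, 10, 20]
arr[3]=10 <= 20: swap with position 3, array becomes [8, 16, 15, 10, 20]

Place pivot at position 4: [8, 16, 15, 10, 20]
Pivot position: 4

After partitioning with pivot 20, the array becomes [8, 16, 15, 10, 20]. The pivot is placed at index 4. All elements to the left of the pivot are <= 20, and all elements to the right are > 20.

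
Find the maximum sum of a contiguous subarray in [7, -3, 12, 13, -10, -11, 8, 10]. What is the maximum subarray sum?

Using Kadane's algorithm on [7, -3, 12, 13, -10, -11, 8, 10]:

Scanning through the array:
Position 1 (value -3): max_ending_here = 4, max_so_far = 7
Position 2 (value 12): max_ending_here = 16, max_so_far = 16
Position 3 (value 13): max_ending_here = 29, max_so_far = 29
Position 4 (value -10): max_ending_here = 19, max_so_far = 29
Position 5 (value -11): max_ending_here = 8, max_so_far = 29
Position 6 (value 8): max_ending_here = 16, max_so_far = 29
Position 7 (value 10): max_ending_here = 26, max_so_far = 29

Maximum subarray: [7, -3, 12, 13]
Maximum sum: 29

The maximum subarray is [7, -3, 12, 13] with sum 29. This subarray runs from index 0 to index 3.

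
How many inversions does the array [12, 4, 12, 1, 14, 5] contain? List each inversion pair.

Finding inversions in [12, 4, 12, 1, 14, 5]:

(0, 1): arr[0]=12 > arr[1]=4
(0, 3): arr[0]=12 > arr[3]=1
(0, 5): arr[0]=12 > arr[5]=5
(1, 3): arr[1]=4 > arr[3]=1
(2, 3): arr[2]=12 > arr[3]=1
(2, 5): arr[2]=12 > arr[5]=5
(4, 5): arr[4]=14 > arr[5]=5

Total inversions: 7

The array has 7 inversion(s): (0,1), (0,3), (0,5), (1,3), (2,3), (2,5), (4,5). Each pair (i,j) satisfies i < j and arr[i] > arr[j].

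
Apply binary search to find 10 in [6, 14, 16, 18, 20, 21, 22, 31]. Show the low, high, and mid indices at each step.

Binary search for 10 in [6, 14, 16, 18, 20, 21, 22, 31]:

lo=0, hi=7, mid=3, arr[mid]=18 -> 18 > 10, search left half
lo=0, hi=2, mid=1, arr[mid]=14 -> 14 > 10, search left half
lo=0, hi=0, mid=0, arr[mid]=6 -> 6 < 10, search right half
lo=1 > hi=0, target 10 not found

Binary search determines that 10 is not in the array after 3 comparisons. The search space was exhausted without finding the target.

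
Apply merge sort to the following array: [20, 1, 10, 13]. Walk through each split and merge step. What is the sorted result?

Merge sort trace:

Split: [20, 1, 10, 13] -> [20, 1] and [10, 13]
  Split: [20, 1] -> [20] and [1]
  Merge: [20] + [1] -> [1, 20]
  Split: [10, 13] -> [10] and [13]
  Merge: [10] + [13] -> [10, 13]
Merge: [1, 20] + [10, 13] -> [1, 10, 13, 20]

Final sorted array: [1, 10, 13, 20]

The merge sort proceeds by recursively splitting the array and merging sorted halves.
After all merges, the sorted array is [1, 10, 13, 20].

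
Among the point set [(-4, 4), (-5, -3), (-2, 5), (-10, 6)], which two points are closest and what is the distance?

Computing all pairwise distances among 4 points:

d((-4, 4), (-5, -3)) = 7.0711
d((-4, 4), (-2, 5)) = 2.2361 <-- minimum
d((-4, 4), (-10, 6)) = 6.3246
d((-5, -3), (-2, 5)) = 8.544
d((-5, -3), (-10, 6)) = 10.2956
d((-2, 5), (-10, 6)) = 8.0623

Closest pair: (-4, 4) and (-2, 5) with distance 2.2361

The closest pair is (-4, 4) and (-2, 5) with Euclidean distance 2.2361. For 4 points, brute-force pairwise comparison is shown above. For large n, the divide-and-conquer algorithm (sort by x, recurse on halves, check the dividing strip) achieves O(n log n).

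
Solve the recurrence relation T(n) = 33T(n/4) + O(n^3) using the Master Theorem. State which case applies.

Master Theorem for T(n) = 33T(n/4) + O(n^3):

a = 33, b = 4, c = 3
log_b(a) = log_4(33) = 2.5222

Case 3: c = 3 > log_4(33) = 2.5222
T(n) = O(n^3) = O(n^3)

For T(n) = 33T(n/4) + O(n^3): log_4(33) = 2.5222. This is Case 3 of the Master Theorem (c > log_b(a), work dominated by root), giving O(n^3).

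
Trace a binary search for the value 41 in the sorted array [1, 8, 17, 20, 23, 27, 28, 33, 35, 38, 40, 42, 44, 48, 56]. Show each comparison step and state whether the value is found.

Binary search for 41 in [1, 8, 17, 20, 23, 27, 28, 33, 35, 38, 40, 42, 44, 48, 56]:

lo=0, hi=14, mid=7, arr[mid]=33 -> 33 < 41, search right half
lo=8, hi=14, mid=11, arr[mid]=42 -> 42 > 41, search left half
lo=8, hi=10, mid=9, arr[mid]=38 -> 38 < 41, search right half
lo=10, hi=10, mid=10, arr[mid]=40 -> 40 < 41, search right half
lo=11 > hi=10, target 41 not found

Binary search determines that 41 is not in the array after 4 comparisons. The search space was exhausted without finding the target.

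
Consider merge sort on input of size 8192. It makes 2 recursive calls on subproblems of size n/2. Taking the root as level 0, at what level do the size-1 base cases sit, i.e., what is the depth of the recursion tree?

For divide and conquer with division factor 2:

Problem sizes at each level:
Level 0: 8192
Level 1: 4096
Level 2: 2048
Level 3: 1024
Level 4: 512
Level 5: 256
Level 6: 128
Level 7: 64
Level 8: 32
Level 9: 16
Level 10: 8
Level 11: 4
Level 12: 2
Level 13: 1

The root is level 0 and the size-1 base case is level 13 (the tree spans levels 0 through 13, i.e. 14 levels counting the root), so the depth is the number of divisions: log_2(8192) = 13

The recursion tree depth is log_2(8192) = 13. At each level, the problem size is divided by 2, so it takes 13 divisions to reduce to a base case of size 1. The algorithm makes 2 recursive calls at each level.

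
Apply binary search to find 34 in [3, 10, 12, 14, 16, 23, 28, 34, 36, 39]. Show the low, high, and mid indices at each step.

Binary search for 34 in [3, 10, 12, 14, 16, 23, 28, 34, 36, 39]:

lo=0, hi=9, mid=4, arr[mid]=16 -> 16 < 34, search right half
lo=5, hi=9, mid=7, arr[mid]=34 -> Found target at index 7!

Binary search finds 34 at index 7 after 2 comparisons. The search repeatedly halves the search space by comparing with the middle element.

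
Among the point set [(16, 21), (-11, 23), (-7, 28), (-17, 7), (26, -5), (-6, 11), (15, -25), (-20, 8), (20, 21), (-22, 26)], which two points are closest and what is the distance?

Computing all pairwise distances among 10 points:

d((16, 21), (-11, 23)) = 27.074
d((16, 21), (-7, 28)) = 24.0416
d((16, 21), (-17, 7)) = 35.8469
d((16, 21), (26, -5)) = 27.8568
d((16, 21), (-6, 11)) = 24.1661
d((16, 21), (15, -25)) = 46.0109
d((16, 21), (-20, 8)) = 38.2753
d((16, 21), (20, 21)) = 4.0
d((16, 21), (-22, 26)) = 38.3275
d((-11, 23), (-7, 28)) = 6.4031
d((-11, 23), (-17, 7)) = 17.088
d((-11, 23), (26, -5)) = 46.4004
d((-11, 23), (-6, 11)) = 13.0
d((-11, 23), (15, -25)) = 54.5894
d((-11, 23), (-20, 8)) = 17.4929
d((-11, 23), (20, 21)) = 31.0644
d((-11, 23), (-22, 26)) = 11.4018
d((-7, 28), (-17, 7)) = 23.2594
d((-7, 28), (26, -5)) = 46.669
d((-7, 28), (-6, 11)) = 17.0294
d((-7, 28), (15, -25)) = 57.3847
d((-7, 28), (-20, 8)) = 23.8537
d((-7, 28), (20, 21)) = 27.8927
d((-7, 28), (-22, 26)) = 15.1327
d((-17, 7), (26, -5)) = 44.643
d((-17, 7), (-6, 11)) = 11.7047
d((-17, 7), (15, -25)) = 45.2548
d((-17, 7), (-20, 8)) = 3.1623 <-- minimum
d((-17, 7), (20, 21)) = 39.5601
d((-17, 7), (-22, 26)) = 19.6469
d((26, -5), (-6, 11)) = 35.7771
d((26, -5), (15, -25)) = 22.8254
d((26, -5), (-20, 8)) = 47.8017
d((26, -5), (20, 21)) = 26.6833
d((26, -5), (-22, 26)) = 57.1402
d((-6, 11), (15, -25)) = 41.6773
d((-6, 11), (-20, 8)) = 14.3178
d((-6, 11), (20, 21)) = 27.8568
d((-6, 11), (-22, 26)) = 21.9317
d((15, -25), (-20, 8)) = 48.1041
d((15, -25), (20, 21)) = 46.2709
d((15, -25), (-22, 26)) = 63.0079
d((-20, 8), (20, 21)) = 42.0595
d((-20, 8), (-22, 26)) = 18.1108
d((20, 21), (-22, 26)) = 42.2966

Closest pair: (-17, 7) and (-20, 8) with distance 3.1623

The closest pair is (-17, 7) and (-20, 8) with Euclidean distance 3.1623. For 10 points, brute-force pairwise comparison is shown above. For large n, the divide-and-conquer algorithm (sort by x, recurse on halves, check the dividing strip) achieves O(n log n).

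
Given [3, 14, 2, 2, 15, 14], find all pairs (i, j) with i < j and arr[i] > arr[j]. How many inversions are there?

Finding inversions in [3, 14, 2, 2, 15, 14]:

(0, 2): arr[0]=3 > arr[2]=2
(0, 3): arr[0]=3 > arr[3]=2
(1, 2): arr[1]=14 > arr[2]=2
(1, 3): arr[1]=14 > arr[3]=2
(4, 5): arr[4]=15 > arr[5]=14

Total inversions: 5

The array has 5 inversion(s): (0,2), (0,3), (1,2), (1,3), (4,5). Each pair (i,j) satisfies i < j and arr[i] > arr[j].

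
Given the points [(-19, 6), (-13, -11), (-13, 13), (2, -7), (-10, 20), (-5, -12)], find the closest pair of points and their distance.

Computing all pairwise distances among 6 points:

d((-19, 6), (-13, -11)) = 18.0278
d((-19, 6), (-13, 13)) = 9.2195
d((-19, 6), (2, -7)) = 24.6982
d((-19, 6), (-10, 20)) = 16.6433
d((-19, 6), (-5, -12)) = 22.8035
d((-13, -11), (-13, 13)) = 24.0
d((-13, -11), (2, -7)) = 15.5242
d((-13, -11), (-10, 20)) = 31.1448
d((-13, -11), (-5, -12)) = 8.0623
d((-13, 13), (2, -7)) = 25.0
d((-13, 13), (-10, 20)) = 7.6158 <-- minimum
d((-13, 13), (-5, -12)) = 26.2488
d((2, -7), (-10, 20)) = 29.5466
d((2, -7), (-5, -12)) = 8.6023
d((-10, 20), (-5, -12)) = 32.3883

Closest pair: (-13, 13) and (-10, 20) with distance 7.6158

The closest pair is (-13, 13) and (-10, 20) with Euclidean distance 7.6158. For 6 points, brute-force pairwise comparison is shown above. For large n, the divide-and-conquer algorithm (sort by x, recurse on halves, check the dividing strip) achieves O(n log n).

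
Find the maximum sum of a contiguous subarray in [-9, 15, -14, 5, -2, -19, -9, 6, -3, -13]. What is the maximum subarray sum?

Using Kadane's algorithm on [-9, 15, -14, 5, -2, -19, -9, 6, -3, -13]:

Scanning through the array:
Position 1 (value 15): max_ending_here = 15, max_so_far = 15
Position 2 (value -14): max_ending_here = 1, max_so_far = 15
Position 3 (value 5): max_ending_here = 6, max_so_far = 15
Position 4 (value -2): max_ending_here = 4, max_so_far = 15
Position 5 (value -19): max_ending_here = -15, max_so_far = 15
Position 6 (value -9): max_ending_here = -9, max_so_far = 15
Position 7 (value 6): max_ending_here = 6, max_so_far = 15
Position 8 (value -3): max_ending_here = 3, max_so_far = 15
Position 9 (value -13): max_ending_here = -10, max_so_far = 15

Maximum subarray: [15]
Maximum sum: 15

The maximum subarray is [15] with sum 15. This subarray runs from index 1 to index 1.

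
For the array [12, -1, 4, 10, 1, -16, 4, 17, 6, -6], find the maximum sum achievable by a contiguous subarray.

Using Kadane's algorithm on [12, -1, 4, 10, 1, -16, 4, 17, 6, -6]:

Scanning through the array:
Position 1 (value -1): max_ending_here = 11, max_so_far = 12
Position 2 (value 4): max_ending_here = 15, max_so_far = 15
Position 3 (value 10): max_ending_here = 25, max_so_far = 25
Position 4 (value 1): max_ending_here = 26, max_so_far = 26
Position 5 (value -16): max_ending_here = 10, max_so_far = 26
Position 6 (value 4): max_ending_here = 14, max_so_far = 26
Position 7 (value 17): max_ending_here = 31, max_so_far = 31
Position 8 (value 6): max_ending_here = 37, max_so_far = 37
Position 9 (value -6): max_ending_here = 31, max_so_far = 37

Maximum subarray: [12, -1, 4, 10, 1, -16, 4, 17, 6]
Maximum sum: 37

The maximum subarray is [12, -1, 4, 10, 1, -16, 4, 17, 6] with sum 37. This subarray runs from index 0 to index 8.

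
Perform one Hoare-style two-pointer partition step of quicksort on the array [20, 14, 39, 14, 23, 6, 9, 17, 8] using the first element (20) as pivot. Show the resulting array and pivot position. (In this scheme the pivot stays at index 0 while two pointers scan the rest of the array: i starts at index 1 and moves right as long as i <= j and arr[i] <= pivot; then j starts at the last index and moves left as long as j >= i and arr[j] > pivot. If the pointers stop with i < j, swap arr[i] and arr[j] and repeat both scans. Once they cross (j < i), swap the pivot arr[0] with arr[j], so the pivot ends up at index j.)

Hoare-style two-pointer partition with pivot = 20:

Initial array: [20, 14, 39, 14, 23, 6, 9, 17, 8]

Pointers start at i = 1, j = 8.
i stops at index 2 (arr[2]=39 > 20), j stops at index 8 (arr[8]=8 <= 20): swap arr[2] and arr[8], array becomes [20, 14, 8, 14, 23, 6, 9, 17, 39]
i stops at index 4 (arr[4]=23 > 20), j stops at index 7 (arr[7]=17 <= 20): swap arr[4] and arr[7], array becomes [20, 14, 8, 14, 17, 6, 9, 23, 39]
i ends at 7, j ends at 6: the pointers have crossed (j < i), so scanning stops.

Swap pivot arr[0] with arr[6] to place pivot at position 6: [9, 14, 8, 14, 17, 6, 20, 23, 39]
Pivot position: 6

After partitioning with pivot 20, the array becomes [9, 14, 8, 14, 17, 6, 20, 23, 39]. The pivot is placed at index 6. All elements to the left of the pivot are <= 20, and all elements to the right are > 20.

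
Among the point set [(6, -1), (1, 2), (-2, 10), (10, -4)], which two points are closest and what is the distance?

Computing all pairwise distances among 4 points:

d((6, -1), (1, 2)) = 5.831
d((6, -1), (-2, 10)) = 13.6015
d((6, -1), (10, -4)) = 5.0 <-- minimum
d((1, 2), (-2, 10)) = 8.544
d((1, 2), (10, -4)) = 10.8167
d((-2, 10), (10, -4)) = 18.4391

Closest pair: (6, -1) and (10, -4) with distance 5.0

The closest pair is (6, -1) and (10, -4) with Euclidean distance 5.0. For 4 points, brute-force pairwise comparison is shown above. For large n, the divide-and-conquer algorithm (sort by x, recurse on halves, check the dividing strip) achieves O(n log n).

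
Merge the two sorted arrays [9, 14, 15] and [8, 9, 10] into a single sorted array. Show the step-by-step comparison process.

Merging process:

Compare 9 vs 8: take 8 from right. Merged: [8]
Compare 9 vs 9: take 9 from left. Merged: [8, 9]
Compare 14 vs 9: take 9 from right. Merged: [8, 9, 9]
Compare 14 vs 10: take 10 from right. Merged: [8, 9, 9, 10]
Append remaining from left: [14, 15]. Merged: [8, 9, 9, 10, 14, 15]

Final merged array: [8, 9, 9, 10, 14, 15]
Total comparisons: 4

The merged array is [8, 9, 9, 10, 14, 15], requiring 4 comparisons. The merge step runs in O(n) time where n is the total number of elements.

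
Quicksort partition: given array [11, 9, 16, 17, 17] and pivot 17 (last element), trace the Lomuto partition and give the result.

Lomuto partition with pivot = 17:

Initial array: [11, 9, 16, 17, 17]

arr[0]=11 <= 17: swap with position 0, array becomes [11, 9, 16, 17, 17]
arr[1]=9 <= 17: swap with position 1, array becomes [11, 9, 16, 17, 17]
arr[2]=16 <= 17: swap with position 2, array becomes [11, 9, 16, 17, 17]
arr[3]=17 <= 17: swap with position 3, array becomes [11, 9, 16, 17, 17]

Place pivot at position 4: [11, 9, 16, 17, 17]
Pivot position: 4

After partitioning with pivot 17, the array becomes [11, 9, 16, 17, 17]. The pivot is placed at index 4. All elements to the left of the pivot are <= 17, and all elements to the right are > 17.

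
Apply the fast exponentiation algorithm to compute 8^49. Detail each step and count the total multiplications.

Computing 8^49 by squaring (build up from 8^1; each line after the first costs one multiplication):

8^1 = 8
8^2 = (8^1)^2 = 8^2 = 64
8^3 = 8 * 8^2 = 8 * 64 = 512
8^6 = (8^3)^2 = 512^2 = 262144
8^12 = (8^6)^2 = 262144^2 = 68719476736
8^24 = (8^12)^2 = 68719476736^2 = 4722366482869645213696
8^48 = (8^24)^2 = 4722366482869645213696^2 = 22300745198530623141535718272648361505980416
8^49 = 8 * 8^48 = 8 * 22300745198530623141535718272648361505980416 = 178405961588244985132285746181186892047843328

Result: 178405961588244985132285746181186892047843328
Multiplications needed: 7 (7 lines after 8^1)

8^49 = 178405961588244985132285746181186892047843328. Using exponentiation by squaring, this requires 7 multiplications. The key idea: if the exponent is even, square the half-power; if odd, multiply by the base once.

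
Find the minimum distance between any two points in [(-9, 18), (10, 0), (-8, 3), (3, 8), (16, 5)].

Computing all pairwise distances among 5 points:

d((-9, 18), (10, 0)) = 26.1725
d((-9, 18), (-8, 3)) = 15.0333
d((-9, 18), (3, 8)) = 15.6205
d((-9, 18), (16, 5)) = 28.178
d((10, 0), (-8, 3)) = 18.2483
d((10, 0), (3, 8)) = 10.6301
d((10, 0), (16, 5)) = 7.8102 <-- minimum
d((-8, 3), (3, 8)) = 12.083
d((-8, 3), (16, 5)) = 24.0832
d((3, 8), (16, 5)) = 13.3417

Closest pair: (10, 0) and (16, 5) with distance 7.8102

The closest pair is (10, 0) and (16, 5) with Euclidean distance 7.8102. For 5 points, brute-force pairwise comparison is shown above. For large n, the divide-and-conquer algorithm (sort by x, recurse on halves, check the dividing strip) achieves O(n log n).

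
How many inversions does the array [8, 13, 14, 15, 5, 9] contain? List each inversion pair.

Finding inversions in [8, 13, 14, 15, 5, 9]:

(0, 4): arr[0]=8 > arr[4]=5
(1, 4): arr[1]=13 > arr[4]=5
(1, 5): arr[1]=13 > arr[5]=9
(2, 4): arr[2]=14 > arr[4]=5
(2, 5): arr[2]=14 > arr[5]=9
(3, 4): arr[3]=15 > arr[4]=5
(3, 5): arr[3]=15 > arr[5]=9

Total inversions: 7

The array has 7 inversion(s): (0,4), (1,4), (1,5), (2,4), (2,5), (3,4), (3,5). Each pair (i,j) satisfies i < j and arr[i] > arr[j].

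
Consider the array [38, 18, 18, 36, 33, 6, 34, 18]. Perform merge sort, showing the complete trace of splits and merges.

Merge sort trace:

Split: [38, 18, 18, 36, 33, 6, 34, 18] -> [38, 18, 18, 36] and [33, 6, 34, 18]
  Split: [38, 18, 18, 36] -> [38, 18] and [18, 36]
    Split: [38, 18] -> [38] and [18]
    Merge: [38] + [18] -> [18, 38]
    Split: [18, 36] -> [18] and [36]
    Merge: [18] + [36] -> [18, 36]
  Merge: [18, 38] + [18, 36] -> [18, 18, 36, 38]
  Split: [33, 6, 34, 18] -> [33, 6] and [34, 18]
    Split: [33, 6] -> [33] and [6]
    Merge: [33] + [6] -> [6, 33]
    Split: [34, 18] -> [34] and [18]
    Merge: [34] + [18] -> [18, 34]
  Merge: [6, 33] + [18, 34] -> [6, 18, 33, 34]
Merge: [18, 18, 36, 38] + [6, 18, 33, 34] -> [6, 18, 18, 18, 33, 34, 36, 38]

Final sorted array: [6, 18, 18, 18, 33, 34, 36, 38]

The merge sort proceeds by recursively splitting the array and merging sorted halves.
After all merges, the sorted array is [6, 18, 18, 18, 33, 34, 36, 38].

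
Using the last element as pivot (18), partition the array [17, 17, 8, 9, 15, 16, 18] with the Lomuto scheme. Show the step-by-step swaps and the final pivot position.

Lomuto partition with pivot = 18:

Initial array: [17, 17, 8, 9, 15, 16, 18]

arr[0]=17 <= 18: swap with position 0, array becomes [17, 17, 8, 9, 15, 16, 18]
arr[1]=17 <= 18: swap with position 1, array becomes [17, 17, 8, 9, 15, 16, 18]
arr[2]=8 <= 18: swap with position 2, array becomes [17, 17, 8, 9, 15, 16, 18]
arr[3]=9 <= 18: swap with position 3, array becomes [17, 17, 8, 9, 15, 16, 18]
arr[4]=15 <= 18: swap with position 4, array becomes [17, 17, 8, 9, 15, 16, 18]
arr[5]=16 <= 18: swap with position 5, array becomes [17, 17, 8, 9, 15, 16, 18]

Place pivot at position 6: [17, 17, 8, 9, 15, 16, 18]
Pivot position: 6

After partitioning with pivot 18, the array becomes [17, 17, 8, 9, 15, 16, 18]. The pivot is placed at index 6. All elements to the left of the pivot are <= 18, and all elements to the right are > 18.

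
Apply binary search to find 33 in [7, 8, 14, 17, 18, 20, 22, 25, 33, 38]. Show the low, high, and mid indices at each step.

Binary search for 33 in [7, 8, 14, 17, 18, 20, 22, 25, 33, 38]:

lo=0, hi=9, mid=4, arr[mid]=18 -> 18 < 33, search right half
lo=5, hi=9, mid=7, arr[mid]=25 -> 25 < 33, search right half
lo=8, hi=9, mid=8, arr[mid]=33 -> Found target at index 8!

Binary search finds 33 at index 8 after 3 comparisons. The search repeatedly halves the search space by comparing with the middle element.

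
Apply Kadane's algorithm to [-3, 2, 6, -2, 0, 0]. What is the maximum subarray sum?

Using Kadane's algorithm on [-3, 2, 6, -2, 0, 0]:

Scanning through the array:
Position 1 (value 2): max_ending_here = 2, max_so_far = 2
Position 2 (value 6): max_ending_here = 8, max_so_far = 8
Position 3 (value -2): max_ending_here = 6, max_so_far = 8
Position 4 (value 0): max_ending_here = 6, max_so_far = 8
Position 5 (value 0): max_ending_here = 6, max_so_far = 8

Maximum subarray: [2, 6]
Maximum sum: 8

The maximum subarray is [2, 6] with sum 8. This subarray runs from index 1 to index 2.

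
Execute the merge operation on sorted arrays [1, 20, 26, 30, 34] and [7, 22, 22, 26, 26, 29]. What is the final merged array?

Merging process:

Compare 1 vs 7: take 1 from left. Merged: [1]
Compare 20 vs 7: take 7 from right. Merged: [1, 7]
Compare 20 vs 22: take 20 from left. Merged: [1, 7, 20]
Compare 26 vs 22: take 22 from right. Merged: [1, 7, 20, 22]
Compare 26 vs 22: take 22 from right. Merged: [1, 7, 20, 22, 22]
Compare 26 vs 26: take 26 from left. Merged: [1, 7, 20, 22, 22, 26]
Compare 30 vs 26: take 26 from right. Merged: [1, 7, 20, 22, 22, 26, 26]
Compare 30 vs 26: take 26 from right. Merged: [1, 7, 20, 22, 22, 26, 26, 26]
Compare 30 vs 29: take 29 from right. Merged: [1, 7, 20, 22, 22, 26, 26, 26, 29]
Append remaining from left: [30, 34]. Merged: [1, 7, 20, 22, 22, 26, 26, 26, 29, 30, 34]

Final merged array: [1, 7, 20, 22, 22, 26, 26, 26, 29, 30, 34]
Total comparisons: 9

The merged array is [1, 7, 20, 22, 22, 26, 26, 26, 29, 30, 34], requiring 9 comparisons. The merge step runs in O(n) time where n is the total number of elements.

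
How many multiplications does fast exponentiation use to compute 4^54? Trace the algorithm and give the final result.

Computing 4^54 by squaring (build up from 4^1; each line after the first costs one multiplication):

4^1 = 4
4^2 = (4^1)^2 = 4^2 = 16
4^3 = 4 * 4^2 = 4 * 16 = 64
4^6 = (4^3)^2 = 64^2 = 4096
4^12 = (4^6)^2 = 4096^2 = 16777216
4^13 = 4 * 4^12 = 4 * 16777216 = 67108864
4^26 = (4^13)^2 = 67108864^2 = 4503599627370496
4^27 = 4 * 4^26 = 4 * 4503599627370496 = 18014398509481984
4^54 = (4^27)^2 = 18014398509481984^2 = 324518553658426726783156020576256

Result: 324518553658426726783156020576256
Multiplications needed: 8 (8 lines after 4^1)

4^54 = 324518553658426726783156020576256. Using exponentiation by squaring, this requires 8 multiplications. The key idea: if the exponent is even, square the half-power; if odd, multiply by the base once.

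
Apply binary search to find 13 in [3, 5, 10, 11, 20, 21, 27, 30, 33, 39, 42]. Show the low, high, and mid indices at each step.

Binary search for 13 in [3, 5, 10, 11, 20, 21, 27, 30, 33, 39, 42]:

lo=0, hi=10, mid=5, arr[mid]=21 -> 21 > 13, search left half
lo=0, hi=4, mid=2, arr[mid]=10 -> 10 < 13, search right half
lo=3, hi=4, mid=3, arr[mid]=11 -> 11 < 13, search right half
lo=4, hi=4, mid=4, arr[mid]=20 -> 20 > 13, search left half
lo=4 > hi=3, target 13 not found

Binary search determines that 13 is not in the array after 4 comparisons. The search space was exhausted without finding the target.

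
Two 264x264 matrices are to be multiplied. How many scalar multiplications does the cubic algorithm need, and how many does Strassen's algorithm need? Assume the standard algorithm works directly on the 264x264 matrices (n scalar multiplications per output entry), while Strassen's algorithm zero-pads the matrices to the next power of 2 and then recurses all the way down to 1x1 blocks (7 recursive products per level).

Matrix multiplication for 264x264 matrices:

Strassen's algorithm requires power-of-2 dimensions. Pad 264x264 to 512x512 (next power of 2).

Standard algorithm: 264^3 = 18399744 multiplications
Strassen's algorithm: 7^(log2(512)) = 7^9 = 40353607 multiplications
Difference: 18399744 - 40353607 = -21953863 (Strassen uses MORE here due to padding overhead — for small or just-over-power-of-2 n, padding can outweigh the per-level savings)

Standard: 18399744 multiplications (264^3). Strassen: 40353607 multiplications (7^9, after padding to 512x512). Strassen reduces 8 recursive multiplications to 7 at each level.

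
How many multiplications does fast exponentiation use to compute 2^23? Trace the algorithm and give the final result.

Computing 2^23 by squaring (build up from 2^1; each line after the first costs one multiplication):

2^1 = 2
2^2 = (2^1)^2 = 2^2 = 4
2^4 = (2^2)^2 = 4^2 = 16
2^5 = 2 * 2^4 = 2 * 16 = 32
2^10 = (2^5)^2 = 32^2 = 1024
2^11 = 2 * 2^10 = 2 * 1024 = 2048
2^22 = (2^11)^2 = 2048^2 = 4194304
2^23 = 2 * 2^22 = 2 * 4194304 = 8388608

Result: 8388608
Multiplications needed: 7 (7 lines after 2^1)

2^23 = 8388608. Using exponentiation by squaring, this requires 7 multiplications. The key idea: if the exponent is even, square the half-power; if odd, multiply by the base once.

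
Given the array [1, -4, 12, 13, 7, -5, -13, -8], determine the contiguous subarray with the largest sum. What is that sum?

Using Kadane's algorithm on [1, -4, 12, 13, 7, -5, -13, -8]:

Scanning through the array:
Position 1 (value -4): max_ending_here = -3, max_so_far = 1
Position 2 (value 12): max_ending_here = 12, max_so_far = 12
Position 3 (value 13): max_ending_here = 25, max_so_far = 25
Position 4 (value 7): max_ending_here = 32, max_so_far = 32
Position 5 (value -5): max_ending_here = 27, max_so_far = 32
Position 6 (value -13): max_ending_here = 14, max_so_far = 32
Position 7 (value -8): max_ending_here = 6, max_so_far = 32

Maximum subarray: [12, 13, 7]
Maximum sum: 32

The maximum subarray is [12, 13, 7] with sum 32. This subarray runs from index 2 to index 4.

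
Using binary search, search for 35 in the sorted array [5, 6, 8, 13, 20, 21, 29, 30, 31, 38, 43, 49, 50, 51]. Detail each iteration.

Binary search for 35 in [5, 6, 8, 13, 20, 21, 29, 30, 31, 38, 43, 49, 50, 51]:

lo=0, hi=13, mid=6, arr[mid]=29 -> 29 < 35, search right half
lo=7, hi=13, mid=10, arr[mid]=43 -> 43 > 35, search left half
lo=7, hi=9, mid=8, arr[mid]=31 -> 31 < 35, search right half
lo=9, hi=9, mid=9, arr[mid]=38 -> 38 > 35, search left half
lo=9 > hi=8, target 35 not found

Binary search determines that 35 is not in the array after 4 comparisons. The search space was exhausted without finding the target.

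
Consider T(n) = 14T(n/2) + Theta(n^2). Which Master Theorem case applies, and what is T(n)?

Master Theorem for T(n) = 14T(n/2) + O(n^2):

a = 14, b = 2, c = 2
log_b(a) = log_2(14) = 3.8074

Case 1: c = 2 < log_2(14) = 3.8074
T(n) = O(n^(log_2 14))

For T(n) = 14T(n/2) + O(n^2): log_2(14) = 3.8074. This is Case 1 of the Master Theorem (c < log_b(a), work dominated by leaves), giving O(n^(log_2 14)).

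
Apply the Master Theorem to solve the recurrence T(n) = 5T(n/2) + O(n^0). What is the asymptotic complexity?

Master Theorem for T(n) = 5T(n/2) + O(n^0):

a = 5, b = 2, c = 0
log_b(a) = log_2(5) = 2.3219

Case 1: c = 0 < log_2(5) = 2.3219
T(n) = O(n^(log_2 5))

For T(n) = 5T(n/2) + O(n^0): log_2(5) = 2.3219. This is Case 1 of the Master Theorem (c < log_b(a), work dominated by leaves), giving O(n^(log_2 5)).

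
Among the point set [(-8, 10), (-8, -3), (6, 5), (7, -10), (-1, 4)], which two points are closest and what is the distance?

Computing all pairwise distances among 5 points:

d((-8, 10), (-8, -3)) = 13.0
d((-8, 10), (6, 5)) = 14.8661
d((-8, 10), (7, -10)) = 25.0
d((-8, 10), (-1, 4)) = 9.2195
d((-8, -3), (6, 5)) = 16.1245
d((-8, -3), (7, -10)) = 16.5529
d((-8, -3), (-1, 4)) = 9.8995
d((6, 5), (7, -10)) = 15.0333
d((6, 5), (-1, 4)) = 7.0711 <-- minimum
d((7, -10), (-1, 4)) = 16.1245

Closest pair: (6, 5) and (-1, 4) with distance 7.0711

The closest pair is (6, 5) and (-1, 4) with Euclidean distance 7.0711. For 5 points, brute-force pairwise comparison is shown above. For large n, the divide-and-conquer algorithm (sort by x, recurse on halves, check the dividing strip) achieves O(n log n).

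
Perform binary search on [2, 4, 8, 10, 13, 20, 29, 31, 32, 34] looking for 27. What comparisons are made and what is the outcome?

Binary search for 27 in [2, 4, 8, 10, 13, 20, 29, 31, 32, 34]:

lo=0, hi=9, mid=4, arr[mid]=13 -> 13 < 27, search right half
lo=5, hi=9, mid=7, arr[mid]=31 -> 31 > 27, search left half
lo=5, hi=6, mid=5, arr[mid]=20 -> 20 < 27, search right half
lo=6, hi=6, mid=6, arr[mid]=29 -> 29 > 27, search left half
lo=6 > hi=5, target 27 not found

Binary search determines that 27 is not in the array after 4 comparisons. The search space was exhausted without finding the target.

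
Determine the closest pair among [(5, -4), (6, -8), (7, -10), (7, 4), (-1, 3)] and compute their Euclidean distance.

Computing all pairwise distances among 5 points:

d((5, -4), (6, -8)) = 4.1231
d((5, -4), (7, -10)) = 6.3246
d((5, -4), (7, 4)) = 8.2462
d((5, -4), (-1, 3)) = 9.2195
d((6, -8), (7, -10)) = 2.2361 <-- minimum
d((6, -8), (7, 4)) = 12.0416
d((6, -8), (-1, 3)) = 13.0384
d((7, -10), (7, 4)) = 14.0
d((7, -10), (-1, 3)) = 15.2643
d((7, 4), (-1, 3)) = 8.0623

Closest pair: (6, -8) and (7, -10) with distance 2.2361

The closest pair is (6, -8) and (7, -10) with Euclidean distance 2.2361. For 5 points, brute-force pairwise comparison is shown above. For large n, the divide-and-conquer algorithm (sort by x, recurse on halves, check the dividing strip) achieves O(n log n).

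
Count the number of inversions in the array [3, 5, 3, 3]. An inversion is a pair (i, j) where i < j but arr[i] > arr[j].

Finding inversions in [3, 5, 3, 3]:

(1, 2): arr[1]=5 > arr[2]=3
(1, 3): arr[1]=5 > arr[3]=3

Total inversions: 2

The array has 2 inversion(s): (1,2), (1,3). Each pair (i,j) satisfies i < j and arr[i] > arr[j].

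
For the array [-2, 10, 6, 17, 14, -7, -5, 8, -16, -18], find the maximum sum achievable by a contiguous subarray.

Using Kadane's algorithm on [-2, 10, 6, 17, 14, -7, -5, 8, -16, -18]:

Scanning through the array:
Position 1 (value 10): max_ending_here = 10, max_so_far = 10
Position 2 (value 6): max_ending_here = 16, max_so_far = 16
Position 3 (value 17): max_ending_here = 33, max_so_far = 33
Position 4 (value 14): max_ending_here = 47, max_so_far = 47
Position 5 (value -7): max_ending_here = 40, max_so_far = 47
Position 6 (value -5): max_ending_here = 35, max_so_far = 47
Position 7 (value 8): max_ending_here = 43, max_so_far = 47
Position 8 (value -16): max_ending_here = 27, max_so_far = 47
Position 9 (value -18): max_ending_here = 9, max_so_far = 47

Maximum subarray: [10, 6, 17, 14]
Maximum sum: 47

The maximum subarray is [10, 6, 17, 14] with sum 47. This subarray runs from index 1 to index 4.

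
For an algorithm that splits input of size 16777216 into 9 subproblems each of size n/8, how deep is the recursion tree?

For divide and conquer with division factor 8:

Problem sizes at each level:
Level 0: 16777216
Level 1: 2097152
Level 2: 262144
Level 3: 32768
Level 4: 4096
Level 5: 512
Level 6: 64
Level 7: 8
Level 8: 1

The root is level 0 and the size-1 base case is level 8 (the tree spans levels 0 through 8, i.e. 9 levels counting the root), so the depth is the number of divisions: log_8(16777216) = 8

The recursion tree depth is log_8(16777216) = 8. At each level, the problem size is divided by 8, so it takes 8 divisions to reduce to a base case of size 1. The algorithm makes 9 recursive calls at each level.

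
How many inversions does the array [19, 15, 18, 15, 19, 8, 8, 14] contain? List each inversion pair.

Finding inversions in [19, 15, 18, 15, 19, 8, 8, 14]:

(0, 1): arr[0]=19 > arr[1]=15
(0, 2): arr[0]=19 > arr[2]=18
(0, 3): arr[0]=19 > arr[3]=15
(0, 5): arr[0]=19 > arr[5]=8
(0, 6): arr[0]=19 > arr[6]=8
(0, 7): arr[0]=19 > arr[7]=14
(1, 5): arr[1]=15 > arr[5]=8
(1, 6): arr[1]=15 > arr[6]=8
(1, 7): arr[1]=15 > arr[7]=14
(2, 3): arr[2]=18 > arr[3]=15
(2, 5): arr[2]=18 > arr[5]=8
(2, 6): arr[2]=18 > arr[6]=8
(2, 7): arr[2]=18 > arr[7]=14
(3, 5): arr[3]=15 > arr[5]=8
(3, 6): arr[3]=15 > arr[6]=8
(3, 7): arr[3]=15 > arr[7]=14
(4, 5): arr[4]=19 > arr[5]=8
(4, 6): arr[4]=19 > arr[6]=8
(4, 7): arr[4]=19 > arr[7]=14

Total inversions: 19

The array has 19 inversion(s): (0,1), (0,2), (0,3), (0,5), (0,6), (0,7), (1,5), (1,6), (1,7), (2,3), (2,5), (2,6), (2,7), (3,5), (3,6), (3,7), (4,5), (4,6), (4,7). Each pair (i,j) satisfies i < j and arr[i] > arr[j].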